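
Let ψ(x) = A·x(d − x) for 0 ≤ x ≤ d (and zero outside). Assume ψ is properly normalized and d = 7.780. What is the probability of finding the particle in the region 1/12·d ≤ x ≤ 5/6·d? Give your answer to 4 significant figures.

P ≈ 0.9594

P = ∫_{1/12·d}^{5/6·d} |ψ(x)|² dx.
With A² fixed by ∫|ψ|² = 1, i.e. A² = (d^5/30)^(−1), substitute and integrate.
Let u = x/d; then A² and the length scale cancel, so P = ∫_{1/12}^{5/6} u^2·(1 - u)^2 du ÷ ∫_{0}^{1} u^2·(1 - u)^2 du.
Using ∫ u^2·(1 - u)^2 du = u^3·(6·u^2 - 15·u + 10)/30, the numerator is ≈ 0.0319806 and the denominator is 1/30.
This works out to P = 4421/4608.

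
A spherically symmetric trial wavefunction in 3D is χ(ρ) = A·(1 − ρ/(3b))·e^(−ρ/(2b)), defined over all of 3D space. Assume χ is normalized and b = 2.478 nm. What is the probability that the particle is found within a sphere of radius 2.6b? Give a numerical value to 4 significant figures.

P ≈ 0.3510

With dV = 4πρ²dρ, the probability is ∫|χ|² dV over ρ ≤ 2.6b.
Normalization gives A² = 1/(8·π·b^3/3).
Let u = ρ/b; then A², 4π and the length scale all cancel, so P = ∫_{0}^{2.6} u^2·(1 - u/3)^2·e^(-u) du ÷ ∫_{0}^{∞} u^2·(1 - u/3)^2·e^(-u) du.
An antiderivative of u^2·(1 - u/3)^2·e^(-u) is (-u^4 + 2·u^3 - 3·u^2 - 6·u - 6)·e^(-u)/9; evaluating from 0 to 2.6 gives ≈ 0.234018, while the full integral is 2/3.
The region integral divided by the full integral gives P = 0.35103.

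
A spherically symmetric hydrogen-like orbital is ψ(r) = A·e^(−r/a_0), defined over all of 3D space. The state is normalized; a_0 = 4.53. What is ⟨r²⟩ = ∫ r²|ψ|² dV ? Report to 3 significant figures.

⟨r^2⟩ ≈ 61.6

The expectation value is the |ψ|²-weighted average of r^2: ∫ r^2|ψ|² 4πr² dr.
Evaluating both integrals, ⟨r²⟩ = 3·a_0^2.
With a_0 = 4.53, ⟨r^2⟩ = 61.56.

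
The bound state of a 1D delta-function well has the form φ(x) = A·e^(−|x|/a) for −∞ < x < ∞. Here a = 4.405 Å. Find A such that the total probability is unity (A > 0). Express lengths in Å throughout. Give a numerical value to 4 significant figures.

A ≈ 0.4765 Å^(-1/2)

We need A² ∫|f|² dx = 1, taking the integral from −∞ to ∞.
Carrying out the integral gives A² · a.
Hence A² = 1/[a].
With a = 4.405: A² = 0.22701 and A = 0.47646.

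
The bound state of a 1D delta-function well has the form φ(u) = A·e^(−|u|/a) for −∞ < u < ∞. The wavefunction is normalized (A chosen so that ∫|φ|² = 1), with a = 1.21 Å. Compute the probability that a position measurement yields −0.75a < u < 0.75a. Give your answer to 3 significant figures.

The probability is P = ∫ |φ|² du over [−0.75a, 0.75a].
Since A² = 1/(a), this is the region integral divided by the full normalization integral.
By symmetry take twice the u ≥ 0 contribution in numerator and denominator; the 2's cancel. In terms of t = u/a (A² and the length scale cancel between numerator and denominator), P = [∫_{0}^{0.75} e^(-2·t) dt] / [∫_{0}^{∞} e^(-2·t) dt].
Using ∫ e^(-2·t) dt = -e^(-2·t)/2, the numerator is 1/2 - e^(-3/2)/2 and the denominator is 1/2.
Taking the ratio, P = 0.7769.

P ≈ 0.777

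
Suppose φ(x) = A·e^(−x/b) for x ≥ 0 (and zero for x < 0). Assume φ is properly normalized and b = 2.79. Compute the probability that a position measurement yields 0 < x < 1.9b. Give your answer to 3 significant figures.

|φ|² is the probability density, so P = ∫_{0}^{1.9b} |φ|² dx.
Since A² = 1/(b/2), this is the region integral divided by the full normalization integral.
Substituting u = x/b, A² and the length scale cancel in the ratio: P = ∫_{0}^{1.9} e^(-2·u) du / ∫_{0}^{∞} e^(-2·u) du.
An antiderivative of e^(-2·u) is -e^(-2·u)/2; evaluating from 0 to 1.9 gives 1/2 - e^(-19/5)/2, while the full integral is 1/2.
Evaluating gives P = 0.9776.

P ≈ 0.978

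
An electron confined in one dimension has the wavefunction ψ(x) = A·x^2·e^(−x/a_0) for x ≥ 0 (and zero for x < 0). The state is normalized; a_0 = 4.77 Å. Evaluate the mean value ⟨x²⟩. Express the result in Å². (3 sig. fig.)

⟨x^2⟩ ≈ 171 Å^2

The expectation value is the |ψ|²-weighted average of x^2: ∫ x^2|ψ|² dx.
Recall ∫₀^∞ x^m e^(−x/β) dx = m!·β^(m+1), since the A² factors cancel between numerator and denominator, ⟨x²⟩ = 15·a_0^2/2.
With a_0 = 4.77, ⟨x^2⟩ = 170.6.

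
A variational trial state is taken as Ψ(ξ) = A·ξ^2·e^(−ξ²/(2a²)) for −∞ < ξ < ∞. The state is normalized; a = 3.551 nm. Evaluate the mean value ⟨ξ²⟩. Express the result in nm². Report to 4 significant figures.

⟨ξ²⟩ = ∫ ξ^2 |Ψ|² dξ over the full domain.
The ratio of the moment integral to the normalization integral gives ⟨ξ²⟩ = 5·a^2/2.
With a = 3.551, ⟨ξ^2⟩ = 31.524.

⟨ξ^2⟩ ≈ 31.52 nm^2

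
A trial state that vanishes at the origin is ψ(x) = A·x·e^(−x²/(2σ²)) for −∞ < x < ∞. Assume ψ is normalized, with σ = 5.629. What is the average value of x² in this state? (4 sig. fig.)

⟨x^2⟩ ≈ 47.53

⟨x²⟩ = ∫ x^2 |ψ|² dx over the full domain.
Using the Gaussian integral ∫_{−∞}^{∞} e^(−αx²) dx = √(π/α), the ratio of the moment integral to the normalization integral gives ⟨x²⟩ = 3·σ^2/2.
With σ = 5.629, ⟨x^2⟩ = 47.528.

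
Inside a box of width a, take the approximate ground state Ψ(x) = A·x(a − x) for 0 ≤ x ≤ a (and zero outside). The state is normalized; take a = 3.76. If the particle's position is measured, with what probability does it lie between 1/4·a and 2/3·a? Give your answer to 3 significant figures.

P ≈ 0.687

|Ψ|² is the probability density, so P = ∫_{1/4·a}^{2/3·a} |Ψ|² dx.
Since A² = 1/(a^5/30), this is the region integral divided by the full normalization integral.
Substituting u = x/a, A² and the length scale cancel in the ratio: P = ∫_{1/4}^{2/3} u^2·(1 - u)^2 du / ∫_{0}^{1} u^2·(1 - u)^2 du.
An antiderivative of u^2·(1 - u)^2 is u^3·(6·u^2 - 15·u + 10)/30; evaluating from 1/4 to 2/3 gives ≈ 0.022887, while the full integral is 1/30.
This works out to P = 0.6866.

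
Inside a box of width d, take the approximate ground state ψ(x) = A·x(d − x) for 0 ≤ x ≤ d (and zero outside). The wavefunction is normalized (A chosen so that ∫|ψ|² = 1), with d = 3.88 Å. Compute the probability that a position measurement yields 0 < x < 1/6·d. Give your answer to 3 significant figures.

P ≈ 0.0355

|ψ|² is the probability density, so P = ∫_{0}^{1/6·d} |ψ|² dx.
The normalization integral ∫|ψ|²dx over the whole domain equals d^5/30·A², and A² cancels in the ratio.
Let u = x/d; then A² and the length scale cancel, so P = ∫_{0}^{1/6} u^2·(1 - u)^2 du ÷ ∫_{0}^{1} u^2·(1 - u)^2 du.
Using ∫ u^2·(1 - u)^2 du = u^3·(6·u^2 - 15·u + 10)/30, the numerator is ≈ 0.0011831 and the denominator is 1/30.
Taking the ratio, P = 23/648.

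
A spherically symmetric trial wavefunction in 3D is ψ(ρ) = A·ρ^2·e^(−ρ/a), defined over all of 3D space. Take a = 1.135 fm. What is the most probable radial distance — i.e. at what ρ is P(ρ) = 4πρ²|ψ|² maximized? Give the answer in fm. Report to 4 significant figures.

Differentiate P(ρ) = 4πρ²|ψ|² with respect to ρ and set to zero.
This gives ρ = 3·a.
With a = 1.135, the most probable radial distance is 3.4050 fm.

ρ ≈ 3.405 fm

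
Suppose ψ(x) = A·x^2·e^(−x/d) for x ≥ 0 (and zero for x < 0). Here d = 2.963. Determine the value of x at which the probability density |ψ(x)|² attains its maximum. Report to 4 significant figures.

x ≈ 5.926

Differentiate |ψ(x)|² with respect to x and set to zero.
This gives x = 2·d.
With d = 2.963, the most probable position is 5.9260.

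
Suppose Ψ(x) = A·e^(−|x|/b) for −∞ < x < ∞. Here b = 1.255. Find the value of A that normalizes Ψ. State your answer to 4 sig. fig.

We need A² ∫|f|² dx = 1, taking the integral from −∞ to ∞.
Recall ∫₀^∞ x^m e^(−x/β) dx = m!·β^(m+1), carrying out the integral gives A² · b.
Setting this equal to 1 gives A² = 1/(b).
Plugging in b = 1.255 yields A = 0.89264.

A ≈ 0.8926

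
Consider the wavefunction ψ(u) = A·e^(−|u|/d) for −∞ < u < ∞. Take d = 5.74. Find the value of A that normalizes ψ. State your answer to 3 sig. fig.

A ≈ 0.417

Require ∫ |ψ|² du = 1 over the whole domain.
Recall ∫₀^∞ u^m e^(−u/β) du = m!·β^(m+1), the integral (without the A² prefactor) comes out to d.
Hence A² = 1/[d].
With d = 5.74: A² = 0.1742 and A = 0.4174.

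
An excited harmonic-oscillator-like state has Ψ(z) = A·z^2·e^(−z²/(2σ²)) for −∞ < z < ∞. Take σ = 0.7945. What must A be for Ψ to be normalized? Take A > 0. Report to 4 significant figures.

A ≈ 1.542

We need A² ∫|f|² dz = 1, taking the integral from −∞ to ∞.
Differentiating ∫e^(−αz²) dz = √(π/α) under α to get the higher moments, carrying out the integral gives A² · 3·√(π)·σ^5/4.
Setting this equal to 1 gives A² = 1/(3·√(π)·σ^5/4).
With σ = 0.7945: A² = 2.3763 and A = 1.5415.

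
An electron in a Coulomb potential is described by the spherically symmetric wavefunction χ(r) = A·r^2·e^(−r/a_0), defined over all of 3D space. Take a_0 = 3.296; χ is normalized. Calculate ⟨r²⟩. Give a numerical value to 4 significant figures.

By definition ⟨r²⟩ = ∫ r^2 |χ(r)|² 4πr² dr.
Using ∫₀^∞ rⁿ e^(−αr) dr = n!/αⁿ⁺¹, evaluating both integrals, ⟨r²⟩ = 14·a_0^2.
Putting a_0 = 3.296 gives 152.09.

⟨r^2⟩ ≈ 152.1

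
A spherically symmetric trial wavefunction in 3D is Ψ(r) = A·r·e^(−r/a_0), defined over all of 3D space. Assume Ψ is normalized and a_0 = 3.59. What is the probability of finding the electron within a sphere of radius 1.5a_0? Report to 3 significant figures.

P ≈ 0.185

Integrate the radial probability density 4πr²|Ψ|² over r ≤ 1.5a_0.
Normalization gives A² = 1/(3·π·a_0^5).
Substituting u = r/a_0, A², 4π and the length scale all cancel in the ratio: P = ∫_{0}^{1.5} u^4·e^(-2·u) du / ∫_{0}^{∞} u^4·e^(-2·u) du.
Using ∫ u^4·e^(-2·u) du = -(u^4/2 + u^3 + 3·u^2/2 + 3·u/2 + 3/4)·e^(-2·u), the numerator is 3/4 - 393·e^(-3)/32 and the denominator is 3/4.
Taking the ratio yields P = 0.1847.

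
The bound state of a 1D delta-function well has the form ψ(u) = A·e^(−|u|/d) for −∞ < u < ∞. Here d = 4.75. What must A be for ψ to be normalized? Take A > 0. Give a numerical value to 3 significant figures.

A ≈ 0.459

Normalization requires ∫|ψ|² du = 1, integrated from −∞ to ∞.
∫|ψ|² du = A²·(d).
So A² = (d)^(−1).
Plugging in d = 4.75 yields A = 0.4588.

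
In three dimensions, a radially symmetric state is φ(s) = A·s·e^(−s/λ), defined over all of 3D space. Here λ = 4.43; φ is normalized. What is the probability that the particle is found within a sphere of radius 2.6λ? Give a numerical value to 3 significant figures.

Integrate the radial probability density 4πs²|φ|² over s ≤ 2.6λ.
A² is fixed by ∫₀^∞ 4πs²|φ|² ds = 1, i.e. A² = (3·π·λ^5)^(−1).
In terms of u = s/λ (A², 4π and the length scale all cancel between numerator and denominator), P = [∫_{0}^{2.6} u^4·e^(-2·u) du] / [∫_{0}^{∞} u^4·e^(-2·u) du].
With ∫ u^4·e^(-2·u) du = -(u^4/2 + u^3 + 3·u^2/2 + 3·u/2 + 3/4)·e^(-2·u) + C, the region integral is ≈ 0.44540 and the full one is 3/4.
The region integral divided by the full integral gives P = 0.5939.

P ≈ 0.594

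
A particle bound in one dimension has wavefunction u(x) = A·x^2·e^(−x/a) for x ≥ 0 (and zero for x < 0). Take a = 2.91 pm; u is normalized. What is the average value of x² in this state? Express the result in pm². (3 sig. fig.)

By definition ⟨x²⟩ = ∫ x^2 |u(x)|² dx.
Using ∫₀^∞ xⁿ e^(−αx) dx = n!/αⁿ⁺¹, evaluating both integrals, ⟨x²⟩ = 15·a^2/2.
Putting a = 2.91 gives 63.51.

⟨x^2⟩ ≈ 63.5 pm^2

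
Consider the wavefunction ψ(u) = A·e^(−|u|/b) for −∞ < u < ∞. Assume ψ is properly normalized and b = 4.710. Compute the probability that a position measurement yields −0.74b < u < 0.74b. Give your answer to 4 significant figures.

P ≈ 0.7724

The probability is P = ∫ |ψ|² du over [−0.74b, 0.74b].
With A² fixed by ∫|ψ|² = 1, i.e. A² = (b)^(−1), substitute and integrate.
Both integrals are even about u = 0, so only the u ≥ 0 halves are needed (the factors of 2 cancel). In terms of t = u/b (A² and the length scale cancel between numerator and denominator), P = [∫_{0}^{0.74} e^(-2·t) dt] / [∫_{0}^{∞} e^(-2·t) dt].
With ∫ e^(-2·t) dt = -e^(-2·t)/2 + C, the region integral is 1/2 - e^(-37/25)/2 and the full one is 1/2.
Evaluating gives P = 0.77236.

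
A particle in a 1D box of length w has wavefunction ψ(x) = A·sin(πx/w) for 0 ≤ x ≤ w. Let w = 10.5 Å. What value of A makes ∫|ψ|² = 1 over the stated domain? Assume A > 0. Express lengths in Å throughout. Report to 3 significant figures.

We need A² ∫|f|² dx = 1, taking the integral from 0 to w.
Using sin²θ = (1 − cos 2θ)/2, ∫|ψ|² dx = A²·(w/2).
So A² = (w/2)^(−1).
Substituting w = 10.5 gives A² = 0.1905, so A = 0.4364.

A ≈ 0.436 Å^(-1/2)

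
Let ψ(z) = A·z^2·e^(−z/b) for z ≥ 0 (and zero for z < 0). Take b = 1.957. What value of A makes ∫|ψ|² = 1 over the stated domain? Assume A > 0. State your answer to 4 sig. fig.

A ≈ 0.2155

We need A² ∫|f|² dz = 1, taking the integral from 0 to ∞.
With ψ = A·z^2·e^(−z/b), the integral evaluates to A²·[3·b^5/4].
Setting this equal to 1 gives A² = 1/(3·b^5/4).
With b = 1.957: A² = 0.046450 and A = 0.21552.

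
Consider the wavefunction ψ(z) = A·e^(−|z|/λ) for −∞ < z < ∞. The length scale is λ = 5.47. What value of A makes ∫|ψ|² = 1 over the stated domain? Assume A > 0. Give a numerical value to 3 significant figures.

Require ∫ |ψ|² dz = 1 over the whole domain.
The integral (without the A² prefactor) comes out to λ.
Plugging in λ = 5.47 yields A = 0.4276.

A ≈ 0.428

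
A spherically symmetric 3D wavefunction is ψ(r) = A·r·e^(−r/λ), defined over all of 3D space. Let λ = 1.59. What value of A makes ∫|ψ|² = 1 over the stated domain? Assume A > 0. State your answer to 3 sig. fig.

The normalization condition is ∫|ψ|² 4πr² dr = 1 from 0 to ∞.
The angular integral contributes 4π, leaving ∫₀^∞ r²|ψ|² dr.
With ψ = A·r·e^(−r/λ), the integral evaluates to A²·[3·π·λ^5].
So A² = (3·π·λ^5)^(−1).
With λ = 1.59: A² = 0.01044 and A = 0.1022.

A ≈ 0.102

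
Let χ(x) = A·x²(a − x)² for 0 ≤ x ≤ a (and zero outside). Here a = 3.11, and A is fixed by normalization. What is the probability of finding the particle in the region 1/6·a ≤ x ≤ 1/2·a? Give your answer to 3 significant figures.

P ≈ 0.491

|χ|² is the probability density, so P = ∫_{1/6·a}^{1/2·a} |χ|² dx.
The normalization integral ∫|χ|²dx over the whole domain equals a^9/630·A², and A² cancels in the ratio.
In terms of u = x/a (A² and the length scale cancel between numerator and denominator), P = [∫_{1/6}^{1/2} u^4·(1 - u)^4 du] / [∫_{0}^{1} u^4·(1 - u)^4 du].
With ∫ u^4·(1 - u)^4 du = u^5·(70·u^4 - 315·u^3 + 540·u^2 - 420·u + 126)/630 + C, the region integral is ≈ 0.00077944 and the full one is 1/630.
The result is P = 0.4910.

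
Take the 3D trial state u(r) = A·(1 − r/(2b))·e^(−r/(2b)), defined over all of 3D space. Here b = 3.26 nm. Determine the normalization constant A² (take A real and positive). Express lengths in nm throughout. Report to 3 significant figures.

A^2 ≈ 0.00115 nm^(-3)

The normalization condition is ∫|u|² 4πr² dr = 1 from 0 to ∞.
Recall ∫₀^∞ r^m e^(−r/β) dr = m!·β^(m+1), ∫|u|² 4πr² dr = A²·(8·π·b^3).
Setting this equal to 1 gives A² = 1/(8·π·b^3).
Plugging in b = 3.26 yields A = 0.03389.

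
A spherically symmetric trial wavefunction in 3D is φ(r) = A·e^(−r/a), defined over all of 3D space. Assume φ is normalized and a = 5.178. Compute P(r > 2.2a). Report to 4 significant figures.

Integrate the radial probability density 4πr²|φ|² over r > 2.2a.
A² is fixed by ∫₀^∞ 4πr²|φ|² dr = 1, i.e. A² = (π·a^3)^(−1).
Substituting u = r/a, A², 4π and the length scale all cancel in the ratio: P = ∫_{2.2}^{∞} u^2·e^(-2·u) du / ∫_{0}^{∞} u^2·e^(-2·u) du.
With ∫ u^2·e^(-2·u) du = -(2·u^2 + 2·u + 1)·e^(-2·u)/4 + C, the region integral is 377·e^(-22/5)/100 and the full one is 1/4.
Taking the ratio yields P = 0.18514.

P ≈ 0.1851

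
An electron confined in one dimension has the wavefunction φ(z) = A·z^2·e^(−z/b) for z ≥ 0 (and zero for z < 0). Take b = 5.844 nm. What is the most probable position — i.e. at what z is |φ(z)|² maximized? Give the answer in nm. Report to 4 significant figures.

Differentiate |φ(z)|² with respect to z and set to zero.
Solving yields z = 2·b.
With b = 5.844, the most probable position is 11.688 nm.

z ≈ 11.69 nm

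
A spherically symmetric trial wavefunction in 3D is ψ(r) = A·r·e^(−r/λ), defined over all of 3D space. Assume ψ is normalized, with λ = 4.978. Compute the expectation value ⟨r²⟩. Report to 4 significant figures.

⟨r^2⟩ ≈ 185.9

The expectation value is the |ψ|²-weighted average of r^2: ∫ r^2|ψ|² 4πr² dr.
Recall ∫₀^∞ r^m e^(−r/β) dr = m!·β^(m+1), the ratio of the moment integral to the normalization integral gives ⟨r²⟩ = 15·λ^2/2.
Putting λ = 4.978 gives 185.85.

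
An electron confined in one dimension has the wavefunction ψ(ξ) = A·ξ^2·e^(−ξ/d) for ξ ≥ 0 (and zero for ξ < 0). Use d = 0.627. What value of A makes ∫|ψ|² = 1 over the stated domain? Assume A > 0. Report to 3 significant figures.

A ≈ 3.71

Require ∫ |ψ|² dξ = 1 over the whole domain.
∫|ψ|² dξ = A²·(3·d^5/4).
So A² = (3·d^5/4)^(−1).
Plugging in d = 0.627 yields A = 3.709.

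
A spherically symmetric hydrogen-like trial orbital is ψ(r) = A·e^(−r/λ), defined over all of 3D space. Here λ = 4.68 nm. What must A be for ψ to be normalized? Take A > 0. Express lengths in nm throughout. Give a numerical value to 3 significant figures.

Normalization requires ∫|ψ|² 4πr² dr = 1, integrated from 0 to ∞.
(Spherical symmetry: dV = 4πr² dr.)
Using ∫₀^∞ rⁿ e^(−αr) dr = n!/αⁿ⁺¹, carrying out the integral gives A² · π·λ^3.
Hence A² = 1/[π·λ^3].
Substituting λ = 4.68 gives A² = 0.003105, so A = 0.05573.

A ≈ 0.0557 nm^(-3/2)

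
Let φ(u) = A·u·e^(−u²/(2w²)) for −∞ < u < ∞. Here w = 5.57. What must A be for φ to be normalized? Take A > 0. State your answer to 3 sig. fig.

Normalization requires ∫|φ|² du = 1, integrated from −∞ to ∞.
∫|φ|² du = A²·(√(π)·w^3/2).
Setting this equal to 1 gives A² = 1/(√(π)·w^3/2).
Substituting w = 5.57 gives A² = 0.006530, so A = 0.08081.

A ≈ 0.0808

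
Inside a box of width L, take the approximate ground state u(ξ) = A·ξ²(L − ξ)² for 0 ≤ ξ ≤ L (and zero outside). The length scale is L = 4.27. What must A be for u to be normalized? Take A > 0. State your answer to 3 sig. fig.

A ≈ 0.0365

Normalization requires ∫|u|² dξ = 1, integrated from 0 to L.
Expanding the polynomial and integrating term by term, carrying out the integral gives A² · L^9/630.
Hence A² = 1/[L^9/630].
With L = 4.27: A² = 0.001335 and A = 0.03654.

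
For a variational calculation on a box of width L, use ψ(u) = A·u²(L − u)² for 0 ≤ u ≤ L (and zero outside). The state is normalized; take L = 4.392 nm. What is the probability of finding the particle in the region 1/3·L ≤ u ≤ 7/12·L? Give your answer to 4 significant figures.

P = ∫_{1/3·L}^{7/12·L} |ψ(u)|² du.
The normalization integral ∫|ψ|²du over the whole domain equals L^9/630·A², and A² cancels in the ratio.
Let t = u/L; then A² and the length scale cancel, so P = ∫_{1/3}^{7/12} t^4·(1 - t)^4 dt ÷ ∫_{0}^{1} t^4·(1 - t)^4 dt.
An antiderivative of t^4·(1 - t)^4 is t^5·(70·t^4 - 315·t^3 + 540·t^2 - 420·t + 126)/630; evaluating from 1/3 to 7/12 gives ≈ 0.000877499, while the full integral is 1/630.
Evaluating gives P = 0.55282.

P ≈ 0.5528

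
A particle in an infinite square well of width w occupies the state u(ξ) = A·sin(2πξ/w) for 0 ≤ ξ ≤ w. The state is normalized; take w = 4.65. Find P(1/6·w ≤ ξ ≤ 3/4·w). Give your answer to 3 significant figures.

P ≈ 0.652

P = ∫_{1/6·w}^{3/4·w} |u(ξ)|² dξ.
With A² fixed by ∫|u|² = 1, i.e. A² = (w/2)^(−1), substitute and integrate.
Substituting t = ξ/w, A² and the length scale cancel in the ratio: P = ∫_{1/6}^{3/4} sin(2·π·t)^2 dt / ∫_{0}^{1} sin(2·π·t)^2 dt.
Using ∫ sin(2·π·t)^2 dt = t/2 - sin(4·π·t)/(8·π), the numerator is √(3)/(16·π) + 7/24 and the denominator is 1/2.
The result is P = √(3)/(8·π) + 7/12.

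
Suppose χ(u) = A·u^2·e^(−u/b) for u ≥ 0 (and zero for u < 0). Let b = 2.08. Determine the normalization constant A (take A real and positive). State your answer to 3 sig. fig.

We need A² ∫|f|² du = 1, taking the integral from 0 to ∞.
Recall ∫₀^∞ u^m e^(−u/β) du = m!·β^(m+1), ∫|χ|² du = A²·(3·b^5/4).
Hence A² = 1/[3·b^5/4].
Substituting b = 2.08 gives A² = 0.03425, so A = 0.1851.

A ≈ 0.185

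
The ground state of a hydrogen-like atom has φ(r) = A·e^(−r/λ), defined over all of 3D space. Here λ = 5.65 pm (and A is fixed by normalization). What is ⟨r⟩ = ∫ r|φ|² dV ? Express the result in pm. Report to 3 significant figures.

⟨r⟩ ≈ 8.48 pm

The expectation value is the |φ|²-weighted average of r: ∫ r|φ|² 4πr² dr.
With ∫₀^∞ r^3 e^(−αr) dr = 3!/α^4, evaluating both integrals, ⟨r⟩ = 3·λ/2.
With λ = 5.65, ⟨r⟩ = 8.475.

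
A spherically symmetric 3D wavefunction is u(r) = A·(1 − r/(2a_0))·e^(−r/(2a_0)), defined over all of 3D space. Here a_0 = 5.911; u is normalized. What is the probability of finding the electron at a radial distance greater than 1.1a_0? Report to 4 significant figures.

Integrate the radial probability density 4πr²|u|² over r > 1.1a_0.
The full normalization integral is A²·[8·π·a_0^3] = 1, fixing A².
In terms of t = r/a_0 (A², 4π and the length scale all cancel between numerator and denominator), P = [∫_{1.1}^{∞} t^2·(1 - t/2)^2·e^(-t) dt] / [∫_{0}^{∞} t^2·(1 - t/2)^2·e^(-t) dt].
An antiderivative of t^2·(1 - t/2)^2·e^(-t) is -(t^4/4 + t^2 + 2·t + 2)·e^(-t); evaluating from 1.1 to ∞ gives ≈ 1.92267, while the full integral is 2.
This evaluates to P = 0.96134.

P ≈ 0.9613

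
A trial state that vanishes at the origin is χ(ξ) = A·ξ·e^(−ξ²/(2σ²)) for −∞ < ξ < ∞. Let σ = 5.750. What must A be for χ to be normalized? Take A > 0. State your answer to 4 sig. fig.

A ≈ 0.07704

Require ∫ |χ|² dξ = 1 over the whole domain.
Differentiating ∫e^(−αξ²) dξ = √(π/α) under α to get the higher moments, carrying out the integral gives A² · √(π)·σ^3/2.
So A² = (√(π)·σ^3/2)^(−1).
With σ = 5.750: A² = 0.0059354 and A = 0.077042.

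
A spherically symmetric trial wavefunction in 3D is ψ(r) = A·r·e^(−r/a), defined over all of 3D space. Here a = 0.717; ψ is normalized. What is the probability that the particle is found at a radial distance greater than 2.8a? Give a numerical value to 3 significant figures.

With dV = 4πr²dr, the probability is ∫|ψ|² dV over r > 2.8a.
A² is fixed by ∫₀^∞ 4πr²|ψ|² dr = 1, i.e. A² = (3·π·a^5)^(−1).
Substituting u = r/a, A², 4π and the length scale all cancel in the ratio: P = ∫_{2.8}^{∞} u^4·e^(-2·u) du / ∫_{0}^{∞} u^4·e^(-2·u) du.
An antiderivative of u^4·e^(-2·u) is -(u^4/2 + u^3 + 3·u^2/2 + 3·u/2 + 3/4)·e^(-2·u); evaluating from 2.8 to ∞ gives ≈ 0.25661, while the full integral is 3/4.
This evaluates to P = 0.3422.

P ≈ 0.342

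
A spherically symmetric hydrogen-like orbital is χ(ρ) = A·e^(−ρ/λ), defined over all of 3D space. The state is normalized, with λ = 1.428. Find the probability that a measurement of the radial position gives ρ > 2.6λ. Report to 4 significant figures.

With dV = 4πρ²dρ, the probability is ∫|χ|² dV over ρ > 2.6λ.
Normalization gives A² = 1/(π·λ^3).
Let u = ρ/λ; then A², 4π and the length scale all cancel, so P = ∫_{2.6}^{∞} u^2·e^(-2·u) du ÷ ∫_{0}^{∞} u^2·e^(-2·u) du.
An antiderivative of u^2·e^(-2·u) is -(2·u^2 + 2·u + 1)·e^(-2·u)/4; evaluating from 2.6 to ∞ gives 493·e^(-26/5)/100, while the full integral is 1/4.
Taking the ratio yields P = 0.10879.

P ≈ 0.1088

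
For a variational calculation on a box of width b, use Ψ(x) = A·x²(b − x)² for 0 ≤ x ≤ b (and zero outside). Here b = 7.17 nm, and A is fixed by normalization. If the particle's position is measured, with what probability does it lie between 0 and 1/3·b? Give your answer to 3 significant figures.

P ≈ 0.145

P = ∫_{0}^{1/3·b} |Ψ(x)|² dx.
With A² fixed by ∫|Ψ|² = 1, i.e. A² = (b^9/630)^(−1), substitute and integrate.
In terms of u = x/b (A² and the length scale cancel between numerator and denominator), P = [∫_{0}^{1/3} u^4·(1 - u)^4 du] / [∫_{0}^{1} u^4·(1 - u)^4 du].
Using ∫ u^4·(1 - u)^4 du = u^5·(70·u^4 - 315·u^3 + 540·u^2 - 420·u + 126)/630, the numerator is ≈ 0.00022991 and the denominator is 1/630.
This works out to P = 0.1448.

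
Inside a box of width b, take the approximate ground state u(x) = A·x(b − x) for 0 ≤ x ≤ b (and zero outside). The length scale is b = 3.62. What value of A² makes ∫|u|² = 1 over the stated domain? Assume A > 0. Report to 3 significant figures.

A^2 ≈ 0.0483

We need A² ∫|f|² dx = 1, taking the integral from 0 to b.
Expanding the polynomial and integrating term by term, ∫|u|² dx = A²·(b^5/30).
Hence A² = 1/[b^5/30].
With b = 3.62: A² = 0.04826 and A = 0.2197.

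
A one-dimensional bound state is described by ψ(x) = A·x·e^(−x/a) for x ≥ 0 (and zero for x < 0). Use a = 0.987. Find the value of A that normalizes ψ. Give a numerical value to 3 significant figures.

Normalization requires ∫|ψ|² dx = 1, integrated from 0 to ∞.
With ψ = A·x·e^(−x/a), the integral evaluates to A²·[a^3/4].
So A² = (a^3/4)^(−1).
With a = 0.987: A² = 4.160 and A = 2.040.

A ≈ 2.04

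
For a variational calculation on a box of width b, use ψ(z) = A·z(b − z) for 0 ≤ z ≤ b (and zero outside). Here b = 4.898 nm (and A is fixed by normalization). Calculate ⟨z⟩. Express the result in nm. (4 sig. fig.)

⟨z⟩ = ∫ z |ψ|² dz over the full domain.
Evaluating both integrals, ⟨z⟩ = b/2.
With b = 4.898, ⟨z⟩ = 2.4490.

⟨z⟩ ≈ 2.449 nm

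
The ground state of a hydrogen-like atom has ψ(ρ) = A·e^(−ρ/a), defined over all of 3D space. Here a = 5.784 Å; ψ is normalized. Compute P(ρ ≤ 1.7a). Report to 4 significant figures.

Integrate the radial probability density 4πρ²|ψ|² over ρ ≤ 1.7a.
Normalization gives A² = 1/(π·a^3).
In terms of u = ρ/a (A², 4π and the length scale all cancel between numerator and denominator), P = [∫_{0}^{1.7} u^2·e^(-2·u) du] / [∫_{0}^{∞} u^2·e^(-2·u) du].
With ∫ u^2·e^(-2·u) du = -(2·u^2 + 2·u + 1)·e^(-2·u)/4 + C, the region integral is 1/4 - 509·e^(-17/5)/200 and the full one is 1/4.
This evaluates to P = 0.66026.

P ≈ 0.6603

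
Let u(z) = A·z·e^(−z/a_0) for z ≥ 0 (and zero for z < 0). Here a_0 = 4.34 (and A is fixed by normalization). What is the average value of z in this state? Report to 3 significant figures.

⟨z⟩ ≈ 6.51

⟨z⟩ = ∫ z |u|² dz over the full domain.
With ∫₀^∞ z^3 e^(−αz) dz = 3!/α^4, the ratio of the moment integral to the normalization integral gives ⟨z⟩ = 3·a_0/2.
With a_0 = 4.34, ⟨z⟩ = 6.510.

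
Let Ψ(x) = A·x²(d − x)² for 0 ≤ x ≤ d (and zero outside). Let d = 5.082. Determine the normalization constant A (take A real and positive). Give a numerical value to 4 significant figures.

The normalization condition is ∫|Ψ|² dx = 1 from 0 to d.
Expanding the polynomial and integrating term by term, carrying out the integral gives A² · d^9/630.
With d = 5.082: A² = 0.00027863 and A = 0.016692.

A ≈ 0.01669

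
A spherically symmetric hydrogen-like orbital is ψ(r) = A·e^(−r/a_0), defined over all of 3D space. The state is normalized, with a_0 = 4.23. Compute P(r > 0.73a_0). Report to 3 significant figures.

P = ∫ |ψ|² 4πr² dr over r > 0.73a_0.
Normalization gives A² = 1/(π·a_0^3).
Substituting u = r/a_0, A², 4π and the length scale all cancel in the ratio: P = ∫_{0.73}^{∞} u^2·e^(-2·u) du / ∫_{0}^{∞} u^2·e^(-2·u) du.
An antiderivative of u^2·e^(-2·u) is -(2·u^2 + 2·u + 1)·e^(-2·u)/4; evaluating from 0.73 to ∞ gives ≈ 0.20470, while the full integral is 1/4.
Taking the ratio yields P = 0.8188.

P ≈ 0.819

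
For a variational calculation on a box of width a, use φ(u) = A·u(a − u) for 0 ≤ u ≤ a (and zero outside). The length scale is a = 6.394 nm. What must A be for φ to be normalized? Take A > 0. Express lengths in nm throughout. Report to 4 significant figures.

Require ∫ |φ|² du = 1 over the whole domain.
Expanding the polynomial and integrating term by term, carrying out the integral gives A² · a^5/30.
Hence A² = 1/[a^5/30].
Plugging in a = 6.394 yields A = 0.052982.

A ≈ 0.05298 nm^(-5/2)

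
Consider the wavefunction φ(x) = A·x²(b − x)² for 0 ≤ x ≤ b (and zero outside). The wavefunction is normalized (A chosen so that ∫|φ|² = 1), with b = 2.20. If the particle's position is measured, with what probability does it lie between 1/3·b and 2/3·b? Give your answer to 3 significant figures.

P = ∫_{1/3·b}^{2/3·b} |φ(x)|² dx.
Since A² = 1/(b^9/630), this is the region integral divided by the full normalization integral.
In terms of u = x/b (A² and the length scale cancel between numerator and denominator), P = [∫_{1/3}^{2/3} u^4·(1 - u)^4 du] / [∫_{0}^{1} u^4·(1 - u)^4 du].
With ∫ u^4·(1 - u)^4 du = u^5·(70·u^4 - 315·u^3 + 540·u^2 - 420·u + 126)/630 + C, the region integral is ≈ 0.0011275 and the full one is 1/630.
Taking the ratio, P = 0.7103.

P ≈ 0.710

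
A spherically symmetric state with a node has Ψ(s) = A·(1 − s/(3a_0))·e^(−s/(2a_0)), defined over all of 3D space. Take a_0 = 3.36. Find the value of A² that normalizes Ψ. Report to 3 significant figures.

We need A² ∫|f|² 4πs² ds = 1, taking the integral from 0 to ∞.
∫|Ψ|² 4πs² ds = A²·(8·π·a_0^3/3).
Plugging in a_0 = 3.36 yields A = 0.05610.

A^2 ≈ 0.00315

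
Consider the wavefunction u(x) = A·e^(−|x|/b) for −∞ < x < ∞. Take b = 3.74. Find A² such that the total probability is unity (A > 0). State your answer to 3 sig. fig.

The normalization condition is ∫|u|² dx = 1 from −∞ to ∞.
With ∫₀^∞ x^0 e^(−αx) dx = 0!/α^1, ∫|u|² dx = A²·(b).
So A² = (b)^(−1).
Plugging in b = 3.74 yields A = 0.5171.

A^2 ≈ 0.267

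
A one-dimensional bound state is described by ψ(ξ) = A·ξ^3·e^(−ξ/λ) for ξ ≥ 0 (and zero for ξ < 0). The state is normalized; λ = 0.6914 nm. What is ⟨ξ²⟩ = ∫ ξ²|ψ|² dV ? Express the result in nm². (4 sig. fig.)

⟨ξ^2⟩ ≈ 6.692 nm^2

The expectation value is the |ψ|²-weighted average of ξ^2: ∫ ξ^2|ψ|² dξ.
Recall ∫₀^∞ ξ^m e^(−ξ/β) dξ = m!·β^(m+1), since the A² factors cancel between numerator and denominator, ⟨ξ²⟩ = 14·λ^2.
With λ = 0.6914, ⟨ξ^2⟩ = 6.6925.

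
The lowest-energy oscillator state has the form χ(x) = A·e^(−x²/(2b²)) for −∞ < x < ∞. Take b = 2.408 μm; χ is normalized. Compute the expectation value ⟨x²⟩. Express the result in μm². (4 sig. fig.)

⟨x²⟩ = ∫ x^2 |χ|² dx over the full domain.
Evaluating both integrals, ⟨x²⟩ = b^2/2.
Putting b = 2.408 gives 2.8992.

⟨x^2⟩ ≈ 2.899 μm^2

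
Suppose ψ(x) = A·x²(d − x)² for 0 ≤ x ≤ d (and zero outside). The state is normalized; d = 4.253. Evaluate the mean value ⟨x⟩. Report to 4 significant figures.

⟨x⟩ = ∫ x |ψ|² dx over the full domain.
The ratio of the moment integral to the normalization integral gives ⟨x⟩ = d/2.
Putting d = 4.253 gives 2.1265.

⟨x⟩ ≈ 2.127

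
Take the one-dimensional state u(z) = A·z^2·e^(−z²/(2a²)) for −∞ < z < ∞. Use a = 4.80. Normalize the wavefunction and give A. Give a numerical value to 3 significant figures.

A ≈ 0.0172

Require ∫ |u|² dz = 1 over the whole domain.
Using the Gaussian integral ∫_{−∞}^{∞} e^(−αz²) dz = √(π/α), with u = A·z^2·e^(−z²/(2a²)), the integral evaluates to A²·[3·√(π)·a^5/4].
Setting this equal to 1 gives A² = 1/(3·√(π)·a^5/4).
With a = 4.80: A² = 0.0002952 and A = 0.01718.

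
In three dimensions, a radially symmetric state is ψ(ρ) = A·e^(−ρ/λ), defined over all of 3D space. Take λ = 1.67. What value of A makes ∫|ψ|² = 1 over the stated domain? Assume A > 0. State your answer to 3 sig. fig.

The normalization condition is ∫|ψ|² 4πρ² dρ = 1 from 0 to ∞.
The angular integral contributes 4π, leaving ∫₀^∞ ρ²|ψ|² dρ.
Carrying out the integral gives A² · π·λ^3.
Hence A² = 1/[π·λ^3].
Substituting λ = 1.67 gives A² = 0.06834, so A = 0.2614.

A ≈ 0.261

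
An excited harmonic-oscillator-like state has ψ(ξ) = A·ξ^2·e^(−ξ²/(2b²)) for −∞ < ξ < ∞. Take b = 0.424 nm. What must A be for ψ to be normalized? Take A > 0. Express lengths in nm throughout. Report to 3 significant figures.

We need A² ∫|f|² dξ = 1, taking the integral from −∞ to ∞.
Differentiating ∫e^(−αξ²) dξ = √(π/α) under α to get the higher moments, the integral (without the A² prefactor) comes out to 3·√(π)·b^5/4.
Setting this equal to 1 gives A² = 1/(3·√(π)·b^5/4).
Plugging in b = 0.424 yields A = 7.409.

A ≈ 7.41 nm^(-5/2)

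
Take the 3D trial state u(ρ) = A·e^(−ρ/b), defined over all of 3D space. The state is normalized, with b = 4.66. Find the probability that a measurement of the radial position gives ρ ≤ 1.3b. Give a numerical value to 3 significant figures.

P ≈ 0.482

With dV = 4πρ²dρ, the probability is ∫|u|² dV over ρ ≤ 1.3b.
Normalization gives A² = 1/(π·b^3).
Substituting t = ρ/b, A², 4π and the length scale all cancel in the ratio: P = ∫_{0}^{1.3} t^2·e^(-2·t) dt / ∫_{0}^{∞} t^2·e^(-2·t) dt.
Using ∫ t^2·e^(-2·t) dt = -(2·t^2 + 2·t + 1)·e^(-2·t)/4, the numerator is 1/4 - 349·e^(-13/5)/200 and the denominator is 1/4.
Taking the ratio yields P = 0.4816.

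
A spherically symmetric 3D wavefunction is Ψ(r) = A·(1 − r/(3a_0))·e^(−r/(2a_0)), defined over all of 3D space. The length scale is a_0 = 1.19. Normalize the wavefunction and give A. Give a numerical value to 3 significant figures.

We need A² ∫|f|² 4πr² dr = 1, taking the integral from 0 to ∞.
Recall ∫₀^∞ r^m e^(−r/β) dr = m!·β^(m+1), with Ψ = A·(1 − r/(3a_0))·e^(−r/(2a_0)), the integral evaluates to A²·[8·π·a_0^3/3].
Hence A² = 1/[8·π·a_0^3/3].
Plugging in a_0 = 1.19 yields A = 0.2661.

A ≈ 0.266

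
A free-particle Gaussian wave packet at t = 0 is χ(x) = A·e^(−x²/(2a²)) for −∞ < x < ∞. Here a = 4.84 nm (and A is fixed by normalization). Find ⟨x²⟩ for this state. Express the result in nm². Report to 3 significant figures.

⟨x^2⟩ ≈ 11.7 nm^2

The expectation value is the |χ|²-weighted average of x^2: ∫ x^2|χ|² dx.
Using the Gaussian integral ∫_{−∞}^{∞} e^(−αx²) dx = √(π/α), since the A² factors cancel between numerator and denominator, ⟨x²⟩ = a^2/2.
With a = 4.84, ⟨x^2⟩ = 11.71.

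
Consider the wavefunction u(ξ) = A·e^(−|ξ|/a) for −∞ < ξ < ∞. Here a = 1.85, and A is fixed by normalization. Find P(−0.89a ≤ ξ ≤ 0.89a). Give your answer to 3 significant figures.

The probability is P = ∫ |u|² dξ over [−0.89a, 0.89a].
The normalization integral ∫|u|²dξ over the whole domain equals a·A², and A² cancels in the ratio.
By symmetry take twice the ξ ≥ 0 contribution in numerator and denominator; the 2's cancel. In terms of t = ξ/a (A² and the length scale cancel between numerator and denominator), P = [∫_{0}^{0.89} e^(-2·t) dt] / [∫_{0}^{∞} e^(-2·t) dt].
An antiderivative of e^(-2·t) is -e^(-2·t)/2; evaluating from 0 to 0.89 gives 1/2 - e^(-89/50)/2, while the full integral is 1/2.
The result is P = 0.8314.

P ≈ 0.831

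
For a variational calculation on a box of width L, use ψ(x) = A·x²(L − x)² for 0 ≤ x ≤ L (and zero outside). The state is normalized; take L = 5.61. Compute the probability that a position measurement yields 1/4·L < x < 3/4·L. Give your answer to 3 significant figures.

|ψ|² is the probability density, so P = ∫_{1/4·L}^{3/4·L} |ψ|² dx.
The normalization integral ∫|ψ|²dx over the whole domain equals L^9/630·A², and A² cancels in the ratio.
Let u = x/L; then A² and the length scale cancel, so P = ∫_{1/4}^{3/4} u^4·(1 - u)^4 du ÷ ∫_{0}^{1} u^4·(1 - u)^4 du.
With ∫ u^4·(1 - u)^4 du = u^5·(70·u^4 - 315·u^3 + 540·u^2 - 420·u + 126)/630 + C, the region integral is ≈ 0.0014320 and the full one is 1/630.
This works out to P = 0.9021.

P ≈ 0.902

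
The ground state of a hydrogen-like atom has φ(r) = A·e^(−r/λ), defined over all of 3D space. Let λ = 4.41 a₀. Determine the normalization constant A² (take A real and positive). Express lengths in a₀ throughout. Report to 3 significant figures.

A^2 ≈ 0.00371 a₀^(-3)

We need A² ∫|f|² 4πr² dr = 1, taking the integral from 0 to ∞.
Carrying out the integral gives A² · π·λ^3.
With λ = 4.41: A² = 0.003711 and A = 0.06092.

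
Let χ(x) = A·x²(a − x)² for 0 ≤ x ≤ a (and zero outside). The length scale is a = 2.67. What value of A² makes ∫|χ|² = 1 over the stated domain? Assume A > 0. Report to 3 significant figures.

We need A² ∫|f|² dx = 1, taking the integral from 0 to a.
The integral (without the A² prefactor) comes out to a^9/630.
Hence A² = 1/[a^9/630].
Substituting a = 2.67 gives A² = 0.09136, so A = 0.3023.

A^2 ≈ 0.0914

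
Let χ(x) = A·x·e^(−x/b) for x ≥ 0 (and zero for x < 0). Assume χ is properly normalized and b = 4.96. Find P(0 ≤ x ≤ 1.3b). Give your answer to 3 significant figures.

P ≈ 0.482

The probability is P = ∫ |χ|² dx over [0, 1.3b].
The normalization integral ∫|χ|²dx over the whole domain equals b^3/4·A², and A² cancels in the ratio.
Let u = x/b; then A² and the length scale cancel, so P = ∫_{0}^{1.3} u^2·e^(-2·u) du ÷ ∫_{0}^{∞} u^2·e^(-2·u) du.
With ∫ u^2·e^(-2·u) du = -(2·u^2 + 2·u + 1)·e^(-2·u)/4 + C, the region integral is 1/4 - 349·e^(-13/5)/200 and the full one is 1/4.
Evaluating gives P = 0.4816.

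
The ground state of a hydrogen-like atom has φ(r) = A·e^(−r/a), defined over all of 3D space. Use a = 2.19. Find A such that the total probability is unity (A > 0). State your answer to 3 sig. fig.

A ≈ 0.174

The normalization condition is ∫|φ|² 4πr² dr = 1 from 0 to ∞.
(Spherical symmetry: dV = 4πr² dr.)
Recall ∫₀^∞ r^m e^(−r/β) dr = m!·β^(m+1), the integral (without the A² prefactor) comes out to π·a^3.
So A² = (π·a^3)^(−1).
Plugging in a = 2.19 yields A = 0.1741.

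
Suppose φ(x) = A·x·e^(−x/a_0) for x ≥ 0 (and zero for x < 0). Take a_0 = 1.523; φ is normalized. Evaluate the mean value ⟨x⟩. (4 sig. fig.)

⟨x⟩ ≈ 2.285

By definition ⟨x⟩ = ∫ x |φ(x)|² dx.
Since the A² factors cancel between numerator and denominator, ⟨x⟩ = 3·a_0/2.
With a_0 = 1.523, ⟨x⟩ = 2.2845.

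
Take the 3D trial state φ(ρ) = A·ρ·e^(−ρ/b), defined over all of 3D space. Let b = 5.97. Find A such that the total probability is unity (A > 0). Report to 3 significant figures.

We need A² ∫|f|² 4πρ² dρ = 1, taking the integral from 0 to ∞.
In 3D with spherical symmetry the volume element is 4πρ² dρ.
With ∫₀^∞ ρ^4 e^(−αρ) dρ = 4!/α^5, the integral (without the A² prefactor) comes out to 3·π·b^5.
So A² = (3·π·b^5)^(−1).
Substituting b = 5.97 gives A² = 0.00001399, so A = 0.003740.

A ≈ 0.00374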